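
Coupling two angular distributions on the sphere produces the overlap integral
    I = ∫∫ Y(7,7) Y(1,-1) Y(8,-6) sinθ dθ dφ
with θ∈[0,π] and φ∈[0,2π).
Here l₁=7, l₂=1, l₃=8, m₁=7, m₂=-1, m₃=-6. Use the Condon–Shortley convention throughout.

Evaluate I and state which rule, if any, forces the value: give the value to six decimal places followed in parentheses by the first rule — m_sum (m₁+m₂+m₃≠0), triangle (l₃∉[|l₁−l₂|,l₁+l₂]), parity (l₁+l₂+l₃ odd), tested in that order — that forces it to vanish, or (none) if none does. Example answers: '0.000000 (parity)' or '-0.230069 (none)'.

0.030597 (none)

Checks pass: Σm=0; 16 even; l₃=8∈[6,8].
(2·7+1)(2·1+1)(2·8+1) = 765
Δ: 0! 14! 2! / 17! → 1/2040
sum: t=0:+1/25401600 = 1/25401600
3j²(7 1 8; 0 0 0) = Δ·Π!·Σ² = 8/255  (sign +1)
sum: t=0:+1/174356582400 = 1/174356582400
3j²(7 1 8; 7 -1 -6) = Δ·Π!·Σ² = 1/2040  (sign +1)
combine: 4πI² = 765·8/255·1/2040 = 1/85
take √, sign +1: I = 0.03059748
No selection rule forces the value: the integral is nonzero (none).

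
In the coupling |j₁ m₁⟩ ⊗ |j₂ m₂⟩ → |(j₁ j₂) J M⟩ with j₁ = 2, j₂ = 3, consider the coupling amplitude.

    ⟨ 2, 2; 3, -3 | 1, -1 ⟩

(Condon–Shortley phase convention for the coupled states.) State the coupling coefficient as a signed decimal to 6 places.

√[3·4!0!2!/7! · 4!0!0!6!0!2!] = √(6912/7)
  +(−1)^0/∏(0,4,0,0,0,2)! = 1/48  (running 1/48)
⟨..|..⟩ = √(6912/7)·(1/48) = +0.654654

+√(3/7) ≈ +0.654654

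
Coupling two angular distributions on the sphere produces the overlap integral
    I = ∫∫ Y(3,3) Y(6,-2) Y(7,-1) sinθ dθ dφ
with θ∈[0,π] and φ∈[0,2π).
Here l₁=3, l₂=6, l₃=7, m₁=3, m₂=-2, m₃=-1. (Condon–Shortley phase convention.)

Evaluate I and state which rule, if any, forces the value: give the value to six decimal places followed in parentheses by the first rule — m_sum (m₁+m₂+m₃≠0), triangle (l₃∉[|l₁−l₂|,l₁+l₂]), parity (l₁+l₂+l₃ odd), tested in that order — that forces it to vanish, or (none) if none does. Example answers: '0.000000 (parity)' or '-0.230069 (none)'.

Rules hold: Σm=0, L=16 even, 3≤7≤9.
N = 7·13·15 = 1365
Δ = 2!·4!·10!/17! = 1/2042040
Racah Σ t=0..2: t=0:+1/207360 t=1:−1/57600 t=2:+1/207360 = -1/129600
⇒ 3j(3 6 7; 0 0 0)² = 168/12155, sgn +1
Racah Σ t=0..0: t=0:+1/829440 = 1/829440
⇒ 3j(3 6 7; 3 -2 -1)² = 35/2431, sgn +1
4πI² = N·(3j₀)²·(3jₘ)² = 123480/454597
I = +1·√(0.271625/4π) = 0.14702124
No selection rule forces the value: the integral is nonzero (none).

0.147021 (none)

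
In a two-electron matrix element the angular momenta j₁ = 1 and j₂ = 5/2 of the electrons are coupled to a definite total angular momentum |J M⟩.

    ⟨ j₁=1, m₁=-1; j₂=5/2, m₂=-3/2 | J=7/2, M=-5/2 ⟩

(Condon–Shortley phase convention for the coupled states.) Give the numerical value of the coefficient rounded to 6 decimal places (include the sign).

+0.845154  (= +√(5/7))

triangle: 0!·2!·5!/8! = 240/40320
(j±m)!: 0!·2!·1!·4!·1!·6! = 34560
prefactor² = (2J+1)·Δ·N² = 11520/7
  k=0: +1/(0!·0!·2!·1!·0!·4!) = 1/48
Σ = 1/48  ⇒  CG² = 11520/7·(1/48)² = 5/7
CG = +√(5/7) = +0.845154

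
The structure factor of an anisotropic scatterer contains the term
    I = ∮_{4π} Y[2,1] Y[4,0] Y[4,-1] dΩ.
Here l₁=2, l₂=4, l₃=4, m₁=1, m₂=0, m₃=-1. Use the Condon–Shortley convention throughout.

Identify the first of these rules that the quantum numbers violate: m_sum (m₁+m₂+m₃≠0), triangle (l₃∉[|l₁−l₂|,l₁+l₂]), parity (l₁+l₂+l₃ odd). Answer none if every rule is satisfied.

azimuthal sum: 1 + 0 − 1 = 0  ✓
2 ≤ 4 ≤ 6 (triangle on l)  ✓
L = 2 + 4 + 4 = 10 (even)  ✓

none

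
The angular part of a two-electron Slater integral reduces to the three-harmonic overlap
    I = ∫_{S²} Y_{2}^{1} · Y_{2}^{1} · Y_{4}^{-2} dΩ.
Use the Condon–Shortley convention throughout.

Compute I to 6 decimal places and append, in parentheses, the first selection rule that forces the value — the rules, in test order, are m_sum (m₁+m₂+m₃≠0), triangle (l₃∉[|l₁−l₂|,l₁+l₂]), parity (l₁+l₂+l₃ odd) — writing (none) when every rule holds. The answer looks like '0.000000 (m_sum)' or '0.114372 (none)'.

0.254875 (none)

Rules hold: Σm=0, L=8 even, 0≤4≤4.
N = 5·5·9 = 225
Δ = 0!·4!·4!/9! = 1/630
Racah Σ t=0..0: t=0:+1/16 = 1/16
⇒ 3j(2 2 4; 0 0 0)² = 2/35, sgn +1
Racah Σ t=0..0: t=0:+1/36 = 1/36
⇒ 3j(2 2 4; 1 1 -2)² = 4/63, sgn +1
4πI² = N·(3j₀)²·(3jₘ)² = 40/49
I = +1·√(0.816327/4π) = 0.25487487
No selection rule forces the value: the integral is nonzero (none).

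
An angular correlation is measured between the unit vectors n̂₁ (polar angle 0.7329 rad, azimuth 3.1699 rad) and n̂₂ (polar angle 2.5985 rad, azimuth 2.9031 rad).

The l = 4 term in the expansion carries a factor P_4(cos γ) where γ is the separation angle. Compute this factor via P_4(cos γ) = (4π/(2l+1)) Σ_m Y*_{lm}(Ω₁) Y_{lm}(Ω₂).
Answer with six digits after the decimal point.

0.067977

Expand P_4 via completeness: Σ_{m} conj(Y_{4,m}) at Ω₁ times Y_{4,m} at Ω₂ —
  term(m=-4) = 0.00135 + 0.00245j   from Y*(Ω₁)=0.08809 + 0.01002j, Y(Ω₂)=0.01826 + 0.02575j
  term(m=-3) = -0.02869 - 0.02957j   from Y*(Ω₁)=-0.27758 - 0.02363j, Y(Ω₂)=0.11163 + 0.09702j
  term(m=-2) = 0.13638 + 0.08057j   from Y*(Ω₁)=0.42857 + 0.02429j, Y(Ω₂)=0.32783 + 0.16942j
  term(m=-1) = -0.08771 - 0.02397j   from Y*(Ω₁)=-0.20383 - 0.00577j, Y(Ω₂)=0.43331 + 0.10535j
  term(m=+0) = 0.00603 + 0.00000j   from Y*(Ω₁)=-0.30592 + 0.00000j, Y(Ω₂)=-0.01971 + 0.00000j
  term(m=+1) = -0.08771 + 0.02397j   from Y*(Ω₁)=0.20383 - 0.00577j, Y(Ω₂)=-0.43331 + 0.10535j
  term(m=+2) = 0.13638 - 0.08057j   from Y*(Ω₁)=0.42857 - 0.02429j, Y(Ω₂)=0.32783 - 0.16942j
  term(m=+3) = -0.02869 + 0.02957j   from Y*(Ω₁)=0.27758 - 0.02363j, Y(Ω₂)=-0.11163 + 0.09702j
  term(m=+4) = 0.00135 - 0.00245j   from Y*(Ω₁)=0.08809 - 0.01002j, Y(Ω₂)=0.01826 - 0.02575j
Accumulated sum 0.04869 + 0.00000j; after 4π/(2l+1) scaling, 0.06798 + 0.00000j ⇒ P_4 = 0.067977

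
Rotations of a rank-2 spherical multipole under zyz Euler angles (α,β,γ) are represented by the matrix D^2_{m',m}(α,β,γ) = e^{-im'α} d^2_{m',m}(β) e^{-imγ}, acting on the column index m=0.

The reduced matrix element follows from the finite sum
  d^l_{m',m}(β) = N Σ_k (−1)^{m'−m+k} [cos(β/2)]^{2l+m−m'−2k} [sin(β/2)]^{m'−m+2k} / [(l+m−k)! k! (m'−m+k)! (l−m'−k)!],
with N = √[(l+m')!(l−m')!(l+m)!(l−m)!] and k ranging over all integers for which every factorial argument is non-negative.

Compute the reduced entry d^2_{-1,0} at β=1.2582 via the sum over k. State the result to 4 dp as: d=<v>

d^2_{-1,0}(β=1.2582) via the finite sum:
c=cos(1.258200/2)=0.808557, s=sin(1.258200/2)=0.588417; N=√[1·6·2·2]=4.898979
Admissible k: 1..2 (factorial args all ≥0)
  k=1: (−1)^0·4.8990/(2)·0.8086^3·0.5884^1 = +0.761892
  k=2: (−1)^1·4.8990/(2)·0.8086^1·0.5884^3 = -0.403499
d^2_{-1,0}(1.2582) = +0.761892 -0.403499 = +0.358393

d=0.3584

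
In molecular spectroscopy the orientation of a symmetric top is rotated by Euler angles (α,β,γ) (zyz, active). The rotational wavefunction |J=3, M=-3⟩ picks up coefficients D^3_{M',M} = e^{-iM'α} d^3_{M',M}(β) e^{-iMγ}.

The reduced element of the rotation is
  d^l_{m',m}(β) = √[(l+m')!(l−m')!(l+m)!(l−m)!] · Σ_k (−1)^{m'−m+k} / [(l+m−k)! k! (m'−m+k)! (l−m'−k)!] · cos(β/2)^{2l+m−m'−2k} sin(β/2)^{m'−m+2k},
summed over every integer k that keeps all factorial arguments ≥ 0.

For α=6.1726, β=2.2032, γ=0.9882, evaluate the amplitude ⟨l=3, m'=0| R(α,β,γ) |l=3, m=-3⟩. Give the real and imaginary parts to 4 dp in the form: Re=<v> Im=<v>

Re=0.2888 Im=-0.0517

Split into d^3_{0,-3}(β=2.2032) × two z-phases.
Half-angle: c=0.452170, s=0.891932. N=√(6·6·1·720)=160.996894
k∈{0} keeps every argument non-negative
  k=0: (−1)^3·160.9969/(36)·0.4522^3·0.8919^3 = -0.293369
d^3_{0,-3}(2.2032) = -0.293369
Phases: e^{-i·(0)·6.1726}=+1.000000+0.000000i, e^{-i·(-3)·0.9882}=-0.984378+0.176070i ⇒ D=+0.288786-0.051653i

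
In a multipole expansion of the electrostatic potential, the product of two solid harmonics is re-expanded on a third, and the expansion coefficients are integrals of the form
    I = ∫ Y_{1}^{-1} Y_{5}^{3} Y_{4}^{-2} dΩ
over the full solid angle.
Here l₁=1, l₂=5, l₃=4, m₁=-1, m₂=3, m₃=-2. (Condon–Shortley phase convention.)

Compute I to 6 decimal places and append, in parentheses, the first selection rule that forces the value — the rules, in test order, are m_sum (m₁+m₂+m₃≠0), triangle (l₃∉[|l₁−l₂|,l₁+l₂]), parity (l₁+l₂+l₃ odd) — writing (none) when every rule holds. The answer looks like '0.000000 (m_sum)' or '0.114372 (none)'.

-0.259847 (none)

Rules hold: Σm=0, L=10 even, 4≤4≤6.
N = 3·11·9 = 297
Δ = 2!·0!·8!/11! = 1/495
Racah Σ t=1..1: t=1:−1/576 = -1/576
⇒ 3j(1 5 4; 0 0 0)² = 5/99, sgn -1
Racah Σ t=2..2: t=2:+1/2880 = 1/2880
⇒ 3j(1 5 4; -1 3 -2)² = 28/495, sgn +1
4πI² = N·(3j₀)²·(3jₘ)² = 28/33
I = -1·√(0.848485/4π) = -0.25984664
No selection rule forces the value: the integral is nonzero (none).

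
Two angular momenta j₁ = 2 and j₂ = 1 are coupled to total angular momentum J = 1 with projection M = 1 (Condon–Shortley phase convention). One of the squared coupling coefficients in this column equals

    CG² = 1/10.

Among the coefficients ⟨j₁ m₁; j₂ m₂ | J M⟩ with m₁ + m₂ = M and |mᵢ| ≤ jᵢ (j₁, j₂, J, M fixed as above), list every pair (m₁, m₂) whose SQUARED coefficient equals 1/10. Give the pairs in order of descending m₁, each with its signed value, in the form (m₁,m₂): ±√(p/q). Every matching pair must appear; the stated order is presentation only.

Admissible pairs with m₁+m₂ = M = 1: (0,1), (1,0), (2,-1)
  (m₁,m₂)=(2,-1): CG² = 3/5, CG = +√(3/5)
  (m₁,m₂)=(1,0): CG² = 3/10, CG = −√(3/10)
  (m₁,m₂)=(0,1): CG² = 1/10, CG = +√(1/10)   ← matches the target
Pairs with CG² = 1/10: (0,1): +√(1/10)

(0,1): +√(1/10)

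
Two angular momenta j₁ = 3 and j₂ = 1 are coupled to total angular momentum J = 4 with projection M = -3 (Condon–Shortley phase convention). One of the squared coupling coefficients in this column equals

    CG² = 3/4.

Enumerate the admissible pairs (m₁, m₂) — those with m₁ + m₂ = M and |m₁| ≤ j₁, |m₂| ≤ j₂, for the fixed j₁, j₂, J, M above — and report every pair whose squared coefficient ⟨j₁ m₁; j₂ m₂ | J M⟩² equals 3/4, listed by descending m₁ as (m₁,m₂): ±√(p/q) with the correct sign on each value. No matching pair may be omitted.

Admissible pairs with m₁+m₂ = M = -3: (-3,0), (-2,-1)
  (m₁,m₂)=(-2,-1): CG² = 3/4, CG = +√(3/4)   ← matches the target
  (m₁,m₂)=(-3,0): CG² = 1/4, CG = +√(1/4)
Pairs with CG² = 3/4: (-2,-1): +√(3/4)

(-2,-1): +√(3/4)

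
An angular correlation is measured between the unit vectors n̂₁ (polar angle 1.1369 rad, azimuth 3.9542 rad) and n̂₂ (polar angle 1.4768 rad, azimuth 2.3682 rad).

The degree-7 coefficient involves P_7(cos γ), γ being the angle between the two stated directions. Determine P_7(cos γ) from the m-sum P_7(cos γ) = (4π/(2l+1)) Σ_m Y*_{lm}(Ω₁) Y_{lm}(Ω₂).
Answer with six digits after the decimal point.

Expand P_7 via completeness: Σ_{m} conj(Y_{7,m}) at Ω₁ times Y_{7,m} at Ω₂ —
  m=-7: (-0.209655, 0.141879) × (-0.312815, 0.370364) = (0.013036, -0.122030)  (running Σ = (0.013036, -0.122030))
  m=-6: (0.071331, -0.433044) × (-0.012307, -0.170562) = (-0.074739, -0.006837)  (running Σ = (-0.061703, -0.128867))
  m=-5: (0.177053, 0.233215) × (-0.237794, -0.210832) = (0.007067, -0.092786)  (running Σ = (-0.054636, -0.221653))
  m=-4: (0.145988, 0.015952) × (0.195036, -0.009373) = (0.028622, 0.001743)  (running Σ = (-0.026013, -0.219910))
  m=-3: (-0.264495, 0.224492) × (0.180691, -0.194199) = (-0.004196, 0.091928)  (running Σ = (-0.030209, -0.127981))
  m=-2: (-0.000074, 0.001366) × (0.004907, 0.204331) = (-0.000279, -0.000009)  (running Σ = (-0.030488, -0.127990))
  m=-1: (-0.229778, -0.242635) × (0.175135, 0.170979) = (0.001243, -0.081781)  (running Σ = (-0.029245, -0.209771))
  m=0: (0.040038, -0.000000) × (-0.206874, 0.000000) = (-0.008283, 0.000000)  (running Σ = (-0.037528, -0.209771))
  m=1: (0.229778, -0.242635) × (-0.175135, 0.170979) = (0.001243, 0.081781)  (running Σ = (-0.036284, -0.127990))
  m=2: (-0.000074, -0.001366) × (0.004907, -0.204331) = (-0.000279, 0.000009)  (running Σ = (-0.036564, -0.127981))
  m=3: (0.264495, 0.224492) × (-0.180691, -0.194199) = (-0.004196, -0.091928)  (running Σ = (-0.040760, -0.219910))
  m=4: (0.145988, -0.015952) × (0.195036, 0.009373) = (0.028622, -0.001743)  (running Σ = (-0.012137, -0.221653))
  m=5: (-0.177053, 0.233215) × (0.237794, -0.210832) = (0.007067, 0.092786)  (running Σ = (-0.005070, -0.128867))
  m=6: (0.071331, 0.433044) × (-0.012307, 0.170562) = (-0.074739, 0.006837)  (running Σ = (-0.079809, -0.122030))
  m=7: (0.209655, 0.141879) × (0.312815, 0.370364) = (0.013036, 0.122030)  (running Σ = (-0.066773, -0.000000))
Σ over m = (-0.066773, -0.000000); ×(4π/15) → (-0.055940, -0.000000). Real part: -0.055940

-0.055940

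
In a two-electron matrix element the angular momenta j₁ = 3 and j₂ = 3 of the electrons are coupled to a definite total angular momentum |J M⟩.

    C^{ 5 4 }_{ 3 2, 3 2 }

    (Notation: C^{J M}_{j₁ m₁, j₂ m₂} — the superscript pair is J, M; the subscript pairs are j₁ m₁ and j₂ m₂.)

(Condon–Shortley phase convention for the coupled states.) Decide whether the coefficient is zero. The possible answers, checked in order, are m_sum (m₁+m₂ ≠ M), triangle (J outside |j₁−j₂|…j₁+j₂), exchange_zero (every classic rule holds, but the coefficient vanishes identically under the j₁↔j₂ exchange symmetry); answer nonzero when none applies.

m-sum: m₁+m₂ = 2+2 = 4, M = 4  ✓
triangle: |j₁−j₂| = 0 ≤ J = 5 ≤ j₁+j₂ = 6  ✓
exchange: j₁=j₂ and m₁=m₂, and (−1)^(j₁+j₂−J) = (−1)^1 = −1 forces ⟨j₁m₁;j₂m₂|JM⟩ = −⟨j₂m₂;j₁m₁|JM⟩ = −⟨j₁m₁;j₂m₂|JM⟩ ⇒ the coefficient vanishes identically
Racah sum check: Σ_k collapses to 0 ⇒ CG = 0

exchange_zero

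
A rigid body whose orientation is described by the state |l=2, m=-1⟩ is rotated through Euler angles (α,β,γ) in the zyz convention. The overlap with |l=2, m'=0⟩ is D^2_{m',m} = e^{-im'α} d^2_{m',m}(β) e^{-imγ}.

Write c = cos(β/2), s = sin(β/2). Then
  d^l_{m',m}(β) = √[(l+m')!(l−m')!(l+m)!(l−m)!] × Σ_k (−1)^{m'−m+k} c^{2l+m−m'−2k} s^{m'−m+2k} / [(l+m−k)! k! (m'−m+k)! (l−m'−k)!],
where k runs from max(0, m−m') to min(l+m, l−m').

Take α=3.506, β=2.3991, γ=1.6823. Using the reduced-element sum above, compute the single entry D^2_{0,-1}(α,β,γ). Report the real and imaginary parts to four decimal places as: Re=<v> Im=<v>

Re=-0.0679 Im=0.6063

D^2_{0,-1}(3.5060,2.3991,1.6823) = e^{-i·0·3.5060}·d^2_{0,-1}(2.3991)·e^{-i·-1·1.6823}. Compute d first:
c=cos(2.399100/2)=0.362777, s=sin(2.399100/2)=0.931876; N=√[2·2·1·6]=4.898979
Admissible k: 0..1 (factorial args all ≥0)
  k=0: (−1)^1·4.8990/(2)·0.3628^3·0.9319^1 = -0.108982
  k=1: (−1)^2·4.8990/(2)·0.3628^1·0.9319^3 = +0.719101
d^2_{0,-1}(2.3991) = -0.108982 +0.719101 = +0.610119
D = (+1.000000+0.000000i)·(+0.610119)·(-0.111273+0.993790i) = -0.067890+0.606330i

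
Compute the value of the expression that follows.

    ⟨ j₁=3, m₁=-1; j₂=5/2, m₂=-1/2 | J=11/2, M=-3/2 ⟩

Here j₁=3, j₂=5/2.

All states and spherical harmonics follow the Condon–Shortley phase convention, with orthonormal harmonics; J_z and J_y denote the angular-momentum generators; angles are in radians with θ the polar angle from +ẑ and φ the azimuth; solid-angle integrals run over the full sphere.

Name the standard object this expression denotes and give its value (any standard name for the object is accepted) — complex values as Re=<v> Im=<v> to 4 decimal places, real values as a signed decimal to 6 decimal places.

Clebsch–Gordan coefficient, +√(5/11) ≈ +0.674200

This is a Clebsch–Gordan (vector-coupling) coefficient.
j₁+j₂−J=0  J+j₁−j₂=6  J−j₁+j₂=5  j₁+j₂+J+1=12
(j₁±m₁, j₂±m₂, J±M) = (2,4,2,3,4,7)
P² = 1658880/11
sum k=0..0:
  [0] +1/576 = 1/576
S = 1/576
C² = P²·S² = 5/11 ; C = +0.674200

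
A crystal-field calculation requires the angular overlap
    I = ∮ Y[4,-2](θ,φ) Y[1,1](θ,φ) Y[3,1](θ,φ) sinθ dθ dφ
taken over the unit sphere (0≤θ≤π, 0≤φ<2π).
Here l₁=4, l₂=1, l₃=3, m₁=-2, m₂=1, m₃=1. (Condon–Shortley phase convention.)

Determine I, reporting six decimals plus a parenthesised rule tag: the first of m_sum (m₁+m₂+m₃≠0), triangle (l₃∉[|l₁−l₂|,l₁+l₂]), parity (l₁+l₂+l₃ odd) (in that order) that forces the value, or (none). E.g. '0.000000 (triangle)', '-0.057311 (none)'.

m-sum 0 ✓  L=8 even ✓  3≤3≤5 ✓
Π(2lᵢ+1) = 9×3×7 = 189
triangle coeff Δ(4,1,3) = 1/252
Σ_t [1,1]: t=1:−1/36 = -1/36
(3j)²=4/63 [(4 1 3; 0 0 0)], sign=+1
Σ_t [2,2]: t=2:+1/96 = 1/96
(3j)²=5/84 [(4 1 3; -2 1 1)], sign=+1
⇒ 4πI² = 5/7
I = (+1)√(5/7/(4π)) = 0.23841361
No selection rule forces the value: the integral is nonzero (none).

0.238414 (none)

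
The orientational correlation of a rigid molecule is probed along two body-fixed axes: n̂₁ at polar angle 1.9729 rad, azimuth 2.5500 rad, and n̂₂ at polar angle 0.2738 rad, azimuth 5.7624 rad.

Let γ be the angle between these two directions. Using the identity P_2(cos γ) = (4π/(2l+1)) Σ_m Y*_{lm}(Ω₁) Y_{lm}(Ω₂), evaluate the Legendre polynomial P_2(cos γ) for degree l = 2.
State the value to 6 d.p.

0.085898

Summing Y*_{l m}(θ₁,φ₁)·Y_{l m}(θ₂,φ₂) over m ∈ [−2, 2]; prefactor 4π/(2·2+1) = 2.513274:
  term(m=-2) = (0.009146, -0.001304)   from Y*(Ω₁)=(0.123641, -0.302846), Y(Ω₂)=(0.014258, 0.024378)
  term(m=-1) = (0.055814, -0.003959)   from Y*(Ω₁)=(0.230942, -0.155162), Y(Ω₂)=(0.174448, 0.100064)
  term(m=+0) = (-0.095741, -0.000000)   from Y*(Ω₁)=(-0.170477, -0.000000), Y(Ω₂)=(0.561607, 0.000000)
  term(m=+1) = (0.055814, 0.003959)   from Y*(Ω₁)=(-0.230942, -0.155162), Y(Ω₂)=(-0.174448, 0.100064)
  term(m=+2) = (0.009146, 0.001304)   from Y*(Ω₁)=(0.123641, 0.302846), Y(Ω₂)=(0.014258, -0.024378)
Σ over m = (0.034178, 0.000000); ×(4π/5) → (0.085898, 0.000000). Real part: 0.085898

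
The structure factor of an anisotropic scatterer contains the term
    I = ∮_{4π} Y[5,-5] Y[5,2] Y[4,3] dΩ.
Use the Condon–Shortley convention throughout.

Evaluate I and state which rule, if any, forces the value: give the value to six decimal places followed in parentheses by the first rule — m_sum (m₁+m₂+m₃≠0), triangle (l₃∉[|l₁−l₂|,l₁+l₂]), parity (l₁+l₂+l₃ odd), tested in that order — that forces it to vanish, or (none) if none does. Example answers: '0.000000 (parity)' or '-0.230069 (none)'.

0.140629 (none)

m-sum 0 ✓  L=14 even ✓  0≤4≤10 ✓
Π(2lᵢ+1) = 11×11×9 = 1089
triangle coeff Δ(5,5,4) = 1/3153150
Σ_t [1,5]: t=1:−1/69120 t=2:+1/1728 t=3:−1/576 t=4:+1/1728 t=5:−1/69120 = -7/11520
(3j)²=2/143 [(5 5 4; 0 0 0)], sign=-1
Σ_t [6,6]: t=6:+1/103680 = 1/103680
(3j)²=7/429 [(5 5 4; -5 2 3)], sign=-1
⇒ 4πI² = 42/169
I = (+1)√(42/169/(4π)) = 0.14062948
No selection rule forces the value: the integral is nonzero (none).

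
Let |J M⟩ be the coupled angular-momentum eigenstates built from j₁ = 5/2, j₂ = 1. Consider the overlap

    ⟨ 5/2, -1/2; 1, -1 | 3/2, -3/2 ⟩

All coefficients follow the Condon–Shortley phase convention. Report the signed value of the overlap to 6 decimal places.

j₁+j₂−J=2  J+j₁−j₂=3  J−j₁+j₂=0  j₁+j₂+J+1=6
(j₁±m₁, j₂±m₂, J±M) = (2,3,0,2,0,3)
P² = 48/5
sum k=0..0:
  [0] +1/12 = 1/12
S = 1/12
C² = P²·S² = 1/15 ; C = +0.258199

+√(1/15) = +0.258199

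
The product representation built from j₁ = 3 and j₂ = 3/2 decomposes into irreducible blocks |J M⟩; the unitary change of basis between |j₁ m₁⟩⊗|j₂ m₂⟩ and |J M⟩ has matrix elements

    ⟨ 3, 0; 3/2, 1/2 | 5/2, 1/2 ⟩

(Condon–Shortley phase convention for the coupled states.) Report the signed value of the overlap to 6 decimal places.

j₁+j₂−J=2  J+j₁−j₂=4  J−j₁+j₂=1  j₁+j₂+J+1=8
(j₁±m₁, j₂±m₂, J±M) = (3,3,2,1,3,2)
P² = 216/35
sum k=1..2:
  [1] −1/4 = -1/4
  [2] +1/12 = 1/12
S = -1/6
C² = P²·S² = 6/35 ; C = -0.414039

-0.414039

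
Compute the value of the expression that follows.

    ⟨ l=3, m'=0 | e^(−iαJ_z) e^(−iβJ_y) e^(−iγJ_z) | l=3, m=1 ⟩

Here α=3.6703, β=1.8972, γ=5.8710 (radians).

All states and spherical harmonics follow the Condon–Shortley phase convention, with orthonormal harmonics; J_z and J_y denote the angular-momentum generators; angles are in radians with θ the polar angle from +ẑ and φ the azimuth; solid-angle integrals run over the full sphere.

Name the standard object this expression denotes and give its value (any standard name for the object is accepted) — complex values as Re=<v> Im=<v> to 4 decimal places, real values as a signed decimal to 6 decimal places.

This is a Wigner D-matrix element — the rotation-matrix element ⟨l m'| R(α,β,γ) |l m⟩ in the angular-momentum basis.
First d^3_{0,1}(β=1.8972), then the phase factors e^{-i(0)α} and e^{-i(1)γ}:
With c≡cos(β/2)=0.582821 and s≡sin(β/2)=0.812600, N=[6·6·24·2]^{1/2}=41.569219
k: max(0,(1)−(0))=1 … min(3+(1),3−(0))=3
  k=1: (−1)^0·41.5692/(12)·0.5828^5·0.8126^1 = +0.189297
  k=2: (−1)^1·41.5692/(4)·0.5828^3·0.8126^3 = -1.103949
  k=3: (−1)^2·41.5692/(12)·0.5828^1·0.8126^5 = +0.715338
d^3_{0,1}(1.8972) = +0.189297 -1.103949 +0.715338 = -0.199314
Phases: e^{-i·(0)·3.6703}=+1.000000+0.000000i, e^{-i·(1)·5.8710}=+0.916248+0.400613i ⇒ D=-0.182621-0.079848i

Wigner D-matrix element, Re=-0.1826 Im=-0.0798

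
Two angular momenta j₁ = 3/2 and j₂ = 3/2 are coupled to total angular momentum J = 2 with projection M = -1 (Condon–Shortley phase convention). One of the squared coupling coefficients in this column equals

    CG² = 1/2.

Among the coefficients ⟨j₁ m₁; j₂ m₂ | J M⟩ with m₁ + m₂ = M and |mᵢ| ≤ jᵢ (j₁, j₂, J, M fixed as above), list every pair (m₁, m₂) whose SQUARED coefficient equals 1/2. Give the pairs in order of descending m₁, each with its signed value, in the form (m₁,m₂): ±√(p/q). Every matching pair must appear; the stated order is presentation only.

(1/2,-3/2): +√(1/2); (-3/2,1/2): −√(1/2)

Admissible pairs with m₁+m₂ = M = -1: (-3/2,1/2), (-1/2,-1/2), (1/2,-3/2)
  (m₁,m₂)=(1/2,-3/2): CG² = 1/2, CG = +√(1/2)   ← matches the target
  (m₁,m₂)=(-1/2,-1/2): CG² = 0/1, CG = 0
  (m₁,m₂)=(-3/2,1/2): CG² = 1/2, CG = −√(1/2)   ← matches the target
Pairs with CG² = 1/2: (1/2,-3/2): +√(1/2); (-3/2,1/2): −√(1/2)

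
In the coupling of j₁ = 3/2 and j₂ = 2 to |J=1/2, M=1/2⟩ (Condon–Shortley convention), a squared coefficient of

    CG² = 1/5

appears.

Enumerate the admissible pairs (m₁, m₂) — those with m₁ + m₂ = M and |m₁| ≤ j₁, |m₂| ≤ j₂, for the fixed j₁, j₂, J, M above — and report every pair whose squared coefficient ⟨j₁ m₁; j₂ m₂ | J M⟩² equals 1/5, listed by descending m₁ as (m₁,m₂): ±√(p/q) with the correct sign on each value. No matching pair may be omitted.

Admissible pairs with m₁+m₂ = M = 1/2: (-3/2,2), (-1/2,1), (1/2,0), (3/2,-1)
  (m₁,m₂)=(3/2,-1): CG² = 1/10, CG = +√(1/10)
  (m₁,m₂)=(1/2,0): CG² = 1/5, CG = −√(1/5)   ← matches the target
  (m₁,m₂)=(-1/2,1): CG² = 3/10, CG = +√(3/10)
  (m₁,m₂)=(-3/2,2): CG² = 2/5, CG = −√(2/5)
Pairs with CG² = 1/5: (1/2,0): −√(1/5)

(1/2,0): −√(1/5)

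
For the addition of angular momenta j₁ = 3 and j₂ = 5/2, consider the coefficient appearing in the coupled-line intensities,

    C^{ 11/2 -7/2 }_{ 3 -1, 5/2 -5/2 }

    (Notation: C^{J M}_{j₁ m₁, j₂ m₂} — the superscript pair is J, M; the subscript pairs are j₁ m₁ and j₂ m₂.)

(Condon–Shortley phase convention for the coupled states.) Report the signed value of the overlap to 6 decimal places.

+√(3/11) = +0.522233

√[12·0!6!5!/12! · 2!4!0!5!2!9!] = √(99532800/11)
  +(−1)^0/∏(0,0,4,0,2,5)! = 1/5760  (running 1/5760)
⟨..|..⟩ = √(99532800/11)·(1/5760) = +0.522233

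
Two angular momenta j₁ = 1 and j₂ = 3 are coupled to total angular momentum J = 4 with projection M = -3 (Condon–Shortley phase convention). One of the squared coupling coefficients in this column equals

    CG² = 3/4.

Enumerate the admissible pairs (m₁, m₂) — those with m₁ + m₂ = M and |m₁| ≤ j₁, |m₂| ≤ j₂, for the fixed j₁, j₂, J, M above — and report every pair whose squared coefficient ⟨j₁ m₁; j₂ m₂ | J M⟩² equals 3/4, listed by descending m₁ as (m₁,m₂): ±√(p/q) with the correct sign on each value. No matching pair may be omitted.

Admissible pairs with m₁+m₂ = M = -3: (-1,-2), (0,-3)
  (m₁,m₂)=(0,-3): CG² = 1/4, CG = +√(1/4)
  (m₁,m₂)=(-1,-2): CG² = 3/4, CG = +√(3/4)   ← matches the target
Pairs with CG² = 3/4: (-1,-2): +√(3/4)

(-1,-2): +√(3/4)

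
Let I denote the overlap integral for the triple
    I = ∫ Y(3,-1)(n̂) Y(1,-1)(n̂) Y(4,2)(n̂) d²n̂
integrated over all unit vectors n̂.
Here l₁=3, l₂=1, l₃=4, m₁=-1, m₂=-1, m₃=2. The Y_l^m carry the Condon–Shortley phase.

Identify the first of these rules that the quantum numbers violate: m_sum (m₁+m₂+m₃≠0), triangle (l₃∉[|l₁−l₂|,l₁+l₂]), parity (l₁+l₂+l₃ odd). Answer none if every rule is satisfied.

none

azimuthal sum: -1 − 1 + 2 = 0  ✓
2 ≤ 4 ≤ 4 (triangle on l)  ✓
L = 3 + 1 + 4 = 8 (even)  ✓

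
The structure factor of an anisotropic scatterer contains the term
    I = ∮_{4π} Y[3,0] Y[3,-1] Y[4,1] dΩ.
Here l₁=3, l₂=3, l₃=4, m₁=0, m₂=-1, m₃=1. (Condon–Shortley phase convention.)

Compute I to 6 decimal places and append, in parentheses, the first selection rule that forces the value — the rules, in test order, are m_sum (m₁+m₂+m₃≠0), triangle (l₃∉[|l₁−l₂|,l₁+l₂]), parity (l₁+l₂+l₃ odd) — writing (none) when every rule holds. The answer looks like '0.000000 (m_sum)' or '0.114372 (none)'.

Rules hold: Σm=0, L=10 even, 0≤4≤6.
N = 7·7·9 = 441
Δ = 2!·4!·4!/11! = 1/34650
Racah Σ t=0..2: t=0:+1/72 t=1:−1/16 t=2:+1/72 = -5/144
⇒ 3j(3 3 4; 0 0 0)² = 2/77, sgn -1
Racah Σ t=0..2: t=0:+1/48 t=1:−1/24 t=2:+1/288 = -5/288
⇒ 3j(3 3 4; 0 -1 1)² = 5/462, sgn +1
4πI² = N·(3j₀)²·(3jₘ)² = 15/121
I = -1·√(0.123967/4π) = -0.09932258
No selection rule forces the value: the integral is nonzero (none).

-0.099323 (none)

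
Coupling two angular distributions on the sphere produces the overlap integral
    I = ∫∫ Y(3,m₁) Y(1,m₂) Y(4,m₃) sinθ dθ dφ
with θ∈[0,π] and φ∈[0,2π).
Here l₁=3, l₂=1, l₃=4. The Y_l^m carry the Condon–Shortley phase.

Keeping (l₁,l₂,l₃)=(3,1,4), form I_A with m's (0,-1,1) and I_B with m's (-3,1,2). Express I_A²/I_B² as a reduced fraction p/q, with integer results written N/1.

10/1

Shared (l₁,l₂,l₃)=(3,1,4): N and (l;000)² cancel in I_A²/I_B².
A: Δ = 0!·6!·2!/9! = 1/252; Racah Σ t=0..0: t=0:+1/72 = 1/72; ⇒ 3j(3 1 4; 0 -1 1)² = 5/126, sgn -1
B: Δ = 0!·6!·2!/9! = 1/252; Racah Σ t=0..0: t=0:+1/1440 = 1/1440; ⇒ 3j(3 1 4; -3 1 2)² = 1/252, sgn +1
I_A²/I_B² = (5/126)/(1/252) = 10/1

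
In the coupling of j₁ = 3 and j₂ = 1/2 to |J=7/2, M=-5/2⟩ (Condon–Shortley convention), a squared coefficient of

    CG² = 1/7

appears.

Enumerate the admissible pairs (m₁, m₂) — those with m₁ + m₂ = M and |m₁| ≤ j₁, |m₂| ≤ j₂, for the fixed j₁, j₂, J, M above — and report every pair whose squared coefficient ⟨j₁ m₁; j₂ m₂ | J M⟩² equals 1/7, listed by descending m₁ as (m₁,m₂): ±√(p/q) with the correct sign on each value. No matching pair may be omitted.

Admissible pairs with m₁+m₂ = M = -5/2: (-3,1/2), (-2,-1/2)
  (m₁,m₂)=(-2,-1/2): CG² = 6/7, CG = +√(6/7)
  (m₁,m₂)=(-3,1/2): CG² = 1/7, CG = +√(1/7)   ← matches the target
Pairs with CG² = 1/7: (-3,1/2): +√(1/7)

(-3,1/2): +√(1/7)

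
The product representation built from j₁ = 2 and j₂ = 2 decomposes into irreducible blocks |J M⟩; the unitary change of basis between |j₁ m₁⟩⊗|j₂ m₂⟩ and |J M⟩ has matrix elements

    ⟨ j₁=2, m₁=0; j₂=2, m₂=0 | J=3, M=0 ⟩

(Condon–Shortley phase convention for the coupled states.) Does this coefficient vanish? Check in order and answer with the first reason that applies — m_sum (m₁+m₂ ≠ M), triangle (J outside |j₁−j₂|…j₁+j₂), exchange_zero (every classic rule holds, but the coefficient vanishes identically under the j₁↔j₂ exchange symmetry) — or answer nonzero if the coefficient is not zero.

exchange_zero

m-sum: m₁+m₂ = 0+0 = 0, M = 0  ✓
triangle: |j₁−j₂| = 0 ≤ J = 3 ≤ j₁+j₂ = 4  ✓
exchange: j₁=j₂ and m₁=m₂, and (−1)^(j₁+j₂−J) = (−1)^1 = −1 forces ⟨j₁m₁;j₂m₂|JM⟩ = −⟨j₂m₂;j₁m₁|JM⟩ = −⟨j₁m₁;j₂m₂|JM⟩ ⇒ the coefficient vanishes identically
Racah sum check: Σ_k collapses to 0 ⇒ CG = 0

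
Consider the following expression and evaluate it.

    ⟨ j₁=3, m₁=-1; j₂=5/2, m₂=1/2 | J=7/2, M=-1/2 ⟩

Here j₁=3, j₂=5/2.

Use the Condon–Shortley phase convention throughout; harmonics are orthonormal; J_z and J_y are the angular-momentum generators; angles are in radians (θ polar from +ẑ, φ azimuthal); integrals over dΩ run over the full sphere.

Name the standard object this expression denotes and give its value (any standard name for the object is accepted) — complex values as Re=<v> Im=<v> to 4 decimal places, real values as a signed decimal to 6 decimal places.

This is a Clebsch–Gordan (vector-coupling) coefficient.
triangle: 2!·4!·3!/10! = 288/3628800
(j±m)!: 2!·4!·3!·2!·3!·4! = 82944
prefactor² = (2J+1)·Δ·N² = 9216/175
  k=0: +1/(0!·2!·4!·3!·0!·0!) = 1/288
  k=1: −1/(1!·1!·3!·2!·1!·1!) = -1/12
  k=2: +1/(2!·0!·2!·1!·2!·2!) = 1/16
Σ = -5/288  ⇒  CG² = 9216/175·(-5/288)² = 1/63
CG = −√(1/63) = -0.125988

Clebsch–Gordan coefficient, −√(1/63) ≈ -0.125988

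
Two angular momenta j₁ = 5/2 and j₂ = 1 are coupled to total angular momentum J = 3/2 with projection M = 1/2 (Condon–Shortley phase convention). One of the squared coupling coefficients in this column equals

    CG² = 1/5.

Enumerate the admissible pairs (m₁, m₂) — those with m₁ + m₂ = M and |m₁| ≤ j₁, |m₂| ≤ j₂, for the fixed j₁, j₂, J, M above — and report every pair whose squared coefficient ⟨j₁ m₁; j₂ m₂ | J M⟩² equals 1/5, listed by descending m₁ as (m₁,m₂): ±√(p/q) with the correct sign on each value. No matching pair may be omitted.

(-1/2,1): +√(1/5)

Admissible pairs with m₁+m₂ = M = 1/2: (-1/2,1), (1/2,0), (3/2,-1)
  (m₁,m₂)=(3/2,-1): CG² = 2/5, CG = +√(2/5)
  (m₁,m₂)=(1/2,0): CG² = 2/5, CG = −√(2/5)
  (m₁,m₂)=(-1/2,1): CG² = 1/5, CG = +√(1/5)   ← matches the target
Pairs with CG² = 1/5: (-1/2,1): +√(1/5)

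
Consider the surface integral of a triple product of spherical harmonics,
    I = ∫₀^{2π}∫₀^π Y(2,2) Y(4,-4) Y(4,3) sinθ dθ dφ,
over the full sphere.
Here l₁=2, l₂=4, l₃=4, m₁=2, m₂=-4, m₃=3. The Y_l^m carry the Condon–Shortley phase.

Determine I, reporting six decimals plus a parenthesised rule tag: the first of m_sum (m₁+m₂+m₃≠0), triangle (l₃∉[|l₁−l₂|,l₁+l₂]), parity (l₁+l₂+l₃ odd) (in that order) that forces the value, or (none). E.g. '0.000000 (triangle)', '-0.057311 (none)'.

m-sum = 2 − 4 + 3 = 1 ≠ 0 ⇒ I = 0

0.000000 (m_sum)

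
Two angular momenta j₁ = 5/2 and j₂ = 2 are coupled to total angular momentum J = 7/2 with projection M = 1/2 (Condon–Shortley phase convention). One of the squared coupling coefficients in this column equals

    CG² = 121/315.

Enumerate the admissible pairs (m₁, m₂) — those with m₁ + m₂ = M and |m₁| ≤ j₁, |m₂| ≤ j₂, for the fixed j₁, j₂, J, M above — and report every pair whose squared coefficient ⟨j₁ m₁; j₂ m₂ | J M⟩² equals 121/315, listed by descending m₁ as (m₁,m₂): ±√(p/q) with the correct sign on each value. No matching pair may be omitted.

Admissible pairs with m₁+m₂ = M = 1/2: (-3/2,2), (-1/2,1), (1/2,0), (3/2,-1), (5/2,-2)
  (m₁,m₂)=(5/2,-2): CG² = 4/63, CG = +√(4/63)
  (m₁,m₂)=(3/2,-1): CG² = 121/315, CG = +√(121/315)   ← matches the target
  (m₁,m₂)=(1/2,0): CG² = 4/105, CG = +√(4/105)
  (m₁,m₂)=(-1/2,1): CG² = 14/45, CG = −√(14/45)
  (m₁,m₂)=(-3/2,2): CG² = 64/315, CG = −√(64/315)
Pairs with CG² = 121/315: (3/2,-1): +√(121/315)

(3/2,-1): +√(121/315)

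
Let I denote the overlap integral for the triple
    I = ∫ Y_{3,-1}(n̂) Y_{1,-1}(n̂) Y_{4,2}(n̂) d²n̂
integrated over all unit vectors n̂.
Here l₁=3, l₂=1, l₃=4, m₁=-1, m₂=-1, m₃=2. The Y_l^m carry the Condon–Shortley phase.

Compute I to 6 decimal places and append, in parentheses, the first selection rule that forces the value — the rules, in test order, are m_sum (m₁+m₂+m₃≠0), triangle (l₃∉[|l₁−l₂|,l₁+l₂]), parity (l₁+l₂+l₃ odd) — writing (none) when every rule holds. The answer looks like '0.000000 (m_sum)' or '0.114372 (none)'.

m-sum 0 ✓  L=8 even ✓  2≤4≤4 ✓
Π(2lᵢ+1) = 7×3×9 = 189
triangle coeff Δ(3,1,4) = 1/252
Σ_t [0,0]: t=0:+1/36 = 1/36
(3j)²=4/63 [(3 1 4; 0 0 0)], sign=+1
Σ_t [0,0]: t=0:+1/96 = 1/96
(3j)²=5/84 [(3 1 4; -1 -1 2)], sign=+1
⇒ 4πI² = 5/7
I = (+1)√(5/7/(4π)) = 0.23841361
No selection rule forces the value: the integral is nonzero (none).

0.238414 (none)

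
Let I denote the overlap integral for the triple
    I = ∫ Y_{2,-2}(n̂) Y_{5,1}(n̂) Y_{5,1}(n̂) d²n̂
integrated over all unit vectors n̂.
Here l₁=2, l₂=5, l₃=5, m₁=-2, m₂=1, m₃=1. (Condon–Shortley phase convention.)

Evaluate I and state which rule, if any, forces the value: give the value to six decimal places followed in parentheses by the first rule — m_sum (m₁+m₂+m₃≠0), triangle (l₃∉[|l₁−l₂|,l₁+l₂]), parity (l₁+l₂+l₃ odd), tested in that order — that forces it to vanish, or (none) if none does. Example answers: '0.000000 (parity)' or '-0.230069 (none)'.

0.198089 (none)

m-sum 0 ✓  L=12 even ✓  3≤5≤7 ✓
Π(2lᵢ+1) = 5×11×11 = 605
triangle coeff Δ(2,5,5) = 1/38610
Σ_t [0,2]: t=0:+1/2880 t=1:−1/576 t=2:+1/2880 = -1/960
(3j)²=10/429 [(2 5 5; 0 0 0)], sign=+1
Σ_t [2,2]: t=2:+1/2304 = 1/2304
(3j)²=5/143 [(2 5 5; -2 1 1)], sign=+1
⇒ 4πI² = 250/507
I = (+1)√(250/507/(4π)) = 0.19808933
No selection rule forces the value: the integral is nonzero (none).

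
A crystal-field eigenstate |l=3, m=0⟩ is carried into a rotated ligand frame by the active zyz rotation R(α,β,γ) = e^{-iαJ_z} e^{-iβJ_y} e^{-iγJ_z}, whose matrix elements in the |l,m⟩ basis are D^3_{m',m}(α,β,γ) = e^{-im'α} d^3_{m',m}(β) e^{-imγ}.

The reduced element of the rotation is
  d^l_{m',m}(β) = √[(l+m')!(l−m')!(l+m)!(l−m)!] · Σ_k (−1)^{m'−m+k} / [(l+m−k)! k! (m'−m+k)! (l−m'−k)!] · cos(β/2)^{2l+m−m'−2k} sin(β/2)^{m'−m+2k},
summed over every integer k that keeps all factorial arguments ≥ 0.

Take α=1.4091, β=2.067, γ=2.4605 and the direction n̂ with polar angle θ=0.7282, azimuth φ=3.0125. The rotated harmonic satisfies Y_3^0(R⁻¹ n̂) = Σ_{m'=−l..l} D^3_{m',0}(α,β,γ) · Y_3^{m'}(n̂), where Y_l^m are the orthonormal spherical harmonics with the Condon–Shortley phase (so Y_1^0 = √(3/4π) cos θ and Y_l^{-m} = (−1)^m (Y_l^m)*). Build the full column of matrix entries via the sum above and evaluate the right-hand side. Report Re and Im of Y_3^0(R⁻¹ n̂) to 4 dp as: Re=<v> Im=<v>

Need the full column D^3_{m',0} for m'=−3..3 at α=1.4091, β=2.0670, γ=2.4605.
cos(β/2)=0.511815, sin(β/2)=0.859096
d^3_{-3,0}: single k=3 term ⇒ +0.380171;  D = -0.177269-0.336312i
d^3_{-2,0}: k∈[2..3] ⇒ +0.277393 -0.781543 = -0.504150;  D = +0.478016-0.160211i
d^3_{-1,0}: k∈[1..3] ⇒ +0.104520 -0.883437 +0.829681 = +0.050763;  D = +0.008173+0.050101i
d^3_{0,0}: k∈[0..3] ⇒ +0.017975 -0.455804 +1.284206 -0.402021 = +0.444356;  D = +0.444356+0.000000i
d^3_{1,0}: k∈[0..2] ⇒ -0.104520 +0.883437 -0.829681 = -0.050763;  D = -0.008173+0.050101i
d^3_{2,0}: k∈[0..1] ⇒ +0.277393 -0.781543 = -0.504150;  D = +0.478016+0.160211i
d^3_{3,0}: single k=0 term ⇒ -0.380171;  D = +0.177269-0.336312i
Y_3^{m'}(θ=0.7282,φ=3.0125) and Σ D·Y over m':
  (-0.1773-0.3363i)·(-0.1139-0.0464i)  (+0.4780-0.1602i)·(+0.3267+0.0863i)  (+0.0082+0.0501i)·(-0.3808-0.0494i)  (+0.4444+0.0000i)·(-0.0598+0.0000i)  (-0.0082+0.0501i)·(+0.3808-0.0494i)  (+0.4780+0.1602i)·(+0.3267-0.0863i)  (+0.1773-0.3363i)·(+0.1139-0.0464i)
Y_3^0(R⁻¹ n̂) = +0.321234+0.000000i

Re=0.3212 Im=0.0000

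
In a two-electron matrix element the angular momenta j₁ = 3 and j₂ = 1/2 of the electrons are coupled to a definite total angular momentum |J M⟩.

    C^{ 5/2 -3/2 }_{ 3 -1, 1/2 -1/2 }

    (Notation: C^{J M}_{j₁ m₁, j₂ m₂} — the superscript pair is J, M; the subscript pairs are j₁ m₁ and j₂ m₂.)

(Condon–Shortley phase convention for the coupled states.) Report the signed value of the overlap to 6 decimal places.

+0.534522

triangle: 1!·5!·0!/7! = 120/5040
(j±m)!: 2!·4!·0!·1!·1!·4! = 1152
prefactor² = (2J+1)·Δ·N² = 1152/7
  k=0: +1/(0!·1!·4!·0!·1!·0!) = 1/24
Σ = 1/24  ⇒  CG² = 1152/7·(1/24)² = 2/7
CG = +√(2/7) = +0.534522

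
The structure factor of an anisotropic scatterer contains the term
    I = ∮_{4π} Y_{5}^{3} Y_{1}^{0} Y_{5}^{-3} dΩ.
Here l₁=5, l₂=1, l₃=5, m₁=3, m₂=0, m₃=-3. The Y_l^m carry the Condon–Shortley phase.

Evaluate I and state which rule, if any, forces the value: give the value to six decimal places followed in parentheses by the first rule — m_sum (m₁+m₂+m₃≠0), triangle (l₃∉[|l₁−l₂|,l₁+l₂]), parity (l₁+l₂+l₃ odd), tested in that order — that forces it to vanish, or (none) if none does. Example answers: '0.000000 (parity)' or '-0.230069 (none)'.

0.000000 (parity)

Σlᵢ=11 odd — θ-integrand is odd under cosθ→−cosθ; I=0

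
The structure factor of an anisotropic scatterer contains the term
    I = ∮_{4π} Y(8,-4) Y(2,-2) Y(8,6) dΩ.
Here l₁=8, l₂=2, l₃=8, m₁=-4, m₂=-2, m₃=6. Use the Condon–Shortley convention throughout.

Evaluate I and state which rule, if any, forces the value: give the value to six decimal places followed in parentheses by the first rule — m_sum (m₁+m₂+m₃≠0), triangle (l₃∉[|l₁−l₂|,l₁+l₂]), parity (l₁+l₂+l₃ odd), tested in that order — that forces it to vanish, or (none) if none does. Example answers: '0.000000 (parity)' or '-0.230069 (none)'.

-0.126680 (none)

Checks pass: Σm=0; 18 even; l₃=8∈[6,10].
(2·8+1)(2·2+1)(2·8+1) = 1445
Δ: 2! 14! 2! / 19! → 1/348840
sum: t=0:+1/116121600 t=1:−1/25401600 t=2:+1/116121600 = -1/45158400
3j²(8 2 8; 0 0 0) = Δ·Π!·Σ² = 24/1615  (sign -1)
sum: t=0:+1/3832012800 = 1/3832012800
3j²(8 2 8; -4 -2 6) = Δ·Π!·Σ² = 91/9690  (sign +1)
combine: 4πI² = 1445·24/1615·91/9690 = 364/1805
take √, sign -1: I = -0.12667974
No selection rule forces the value: the integral is nonzero (none).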